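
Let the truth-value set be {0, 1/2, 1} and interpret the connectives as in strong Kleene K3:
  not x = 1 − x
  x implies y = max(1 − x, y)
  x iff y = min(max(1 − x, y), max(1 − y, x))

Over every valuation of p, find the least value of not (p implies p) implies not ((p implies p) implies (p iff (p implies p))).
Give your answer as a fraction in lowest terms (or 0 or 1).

1/2

Take p = 1/2:
p implies p = 1/2 implies 1/2 = 1/2
not (p implies p) = not 1/2 = 1/2
p implies p = 1/2 implies 1/2 = 1/2
p implies p = 1/2 implies 1/2 = 1/2
p iff (p implies p) = 1/2 iff 1/2 = 1/2
(p implies p) implies (p iff (p implies p)) = 1/2 implies 1/2 = 1/2
not ((p implies p) implies (p iff (p implies p))) = not 1/2 = 1/2
not (p implies p) implies not ((p implies p) implies (p iff (p implies p))) = 1/2 implies 1/2 = 1/2
No assignment yields a value below 1/2, so this is the minimum.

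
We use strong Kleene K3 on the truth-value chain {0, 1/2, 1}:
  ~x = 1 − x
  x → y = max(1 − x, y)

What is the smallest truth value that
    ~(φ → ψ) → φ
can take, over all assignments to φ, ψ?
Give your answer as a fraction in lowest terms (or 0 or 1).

Take φ = 1/2, ψ = 0:
φ → ψ = 1/2 → 0 = 1/2
~(φ → ψ) = ~1/2 = 1/2
~(φ → ψ) → φ = 1/2 → 1/2 = 1/2
No assignment yields a value below 1/2, so this is the minimum.

1/2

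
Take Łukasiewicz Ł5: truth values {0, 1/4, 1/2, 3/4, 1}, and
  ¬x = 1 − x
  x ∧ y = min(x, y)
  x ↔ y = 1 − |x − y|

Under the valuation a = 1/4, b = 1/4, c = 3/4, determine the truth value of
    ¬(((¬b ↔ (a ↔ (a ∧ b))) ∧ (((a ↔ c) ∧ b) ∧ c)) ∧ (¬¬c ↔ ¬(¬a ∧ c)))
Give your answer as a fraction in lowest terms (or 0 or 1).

¬b = ¬1/4 = 3/4
a ∧ b = 1/4 ∧ 1/4 = 1/4
a ↔ (a ∧ b) = 1/4 ↔ 1/4 = 1
¬b ↔ (a ↔ (a ∧ b)) = 3/4 ↔ 1 = 3/4
a ↔ c = 1/4 ↔ 3/4 = 1/2
(a ↔ c) ∧ b = 1/2 ∧ 1/4 = 1/4
((a ↔ c) ∧ b) ∧ c = 1/4 ∧ 3/4 = 1/4
(¬b ↔ (a ↔ (a ∧ b))) ∧ (((a ↔ c) ∧ b) ∧ c) = 3/4 ∧ 1/4 = 1/4
¬c = ¬3/4 = 1/4
¬¬c = ¬1/4 = 3/4
¬a = ¬1/4 = 3/4
¬a ∧ c = 3/4 ∧ 3/4 = 3/4
¬(¬a ∧ c) = ¬3/4 = 1/4
¬¬c ↔ ¬(¬a ∧ c) = 3/4 ↔ 1/4 = 1/2
((¬b ↔ (a ↔ (a ∧ b))) ∧ (((a ↔ c) ∧ b) ∧ c)) ∧ (¬¬c ↔ ¬(¬a ∧ c)) = 1/4 ∧ 1/2 = 1/4
¬(((¬b ↔ (a ↔ (a ∧ b))) ∧ (((a ↔ c) ∧ b) ∧ c)) ∧ (¬¬c ↔ ¬(¬a ∧ c))) = ¬1/4 = 3/4

3/4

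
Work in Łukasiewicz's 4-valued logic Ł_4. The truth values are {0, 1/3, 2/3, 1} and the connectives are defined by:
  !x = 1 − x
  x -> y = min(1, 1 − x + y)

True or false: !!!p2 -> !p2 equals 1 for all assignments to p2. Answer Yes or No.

p2 = 0 ↦ 1
p2 = 1/3 ↦ 1
p2 = 2/3 ↦ 1
p2 = 1 ↦ 1
Every assignment gives a value ≥ 1.

Yes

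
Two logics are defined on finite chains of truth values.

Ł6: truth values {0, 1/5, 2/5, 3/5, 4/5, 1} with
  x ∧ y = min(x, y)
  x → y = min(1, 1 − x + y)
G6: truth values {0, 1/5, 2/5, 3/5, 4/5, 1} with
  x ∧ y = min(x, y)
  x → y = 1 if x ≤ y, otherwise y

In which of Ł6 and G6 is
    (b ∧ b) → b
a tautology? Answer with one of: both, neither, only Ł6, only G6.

In Ł6: every assignment gives 1 — tautology.
In G6: every assignment gives 1 — tautology.

both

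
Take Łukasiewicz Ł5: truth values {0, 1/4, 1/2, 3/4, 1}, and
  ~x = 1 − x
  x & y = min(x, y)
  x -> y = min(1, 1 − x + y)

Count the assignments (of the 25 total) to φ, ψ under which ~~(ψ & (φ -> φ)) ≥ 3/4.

value 1: 5 assignments (counts)
value 3/4: 5 assignments (counts)
value 1/2: 5 assignments
value 1/4: 5 assignments
value 0: 5 assignments
So 10 of the 25 assignments meet the threshold.

10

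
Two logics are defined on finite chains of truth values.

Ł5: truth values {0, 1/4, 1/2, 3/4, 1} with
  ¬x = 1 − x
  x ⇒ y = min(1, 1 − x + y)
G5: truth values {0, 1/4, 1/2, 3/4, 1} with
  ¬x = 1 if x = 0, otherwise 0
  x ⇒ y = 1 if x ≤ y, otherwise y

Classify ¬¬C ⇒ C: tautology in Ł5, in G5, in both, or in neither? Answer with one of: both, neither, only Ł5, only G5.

In Ł5: every assignment gives 1 — tautology.
In G5: at C = 1/4 the value is 1/4 — not a tautology.

only Ł5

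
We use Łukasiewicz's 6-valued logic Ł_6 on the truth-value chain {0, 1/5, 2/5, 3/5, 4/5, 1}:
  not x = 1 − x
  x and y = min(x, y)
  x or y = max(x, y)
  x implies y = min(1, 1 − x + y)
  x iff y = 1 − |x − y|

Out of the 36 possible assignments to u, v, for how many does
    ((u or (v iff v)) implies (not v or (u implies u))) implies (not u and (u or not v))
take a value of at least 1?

1

value 1: 1 assignment (counts)
value 4/5: 3 assignments
value 3/5: 5 assignments
value 2/5: 11 assignments
value 1/5: 9 assignments
value 0: 7 assignments
So 1 of the 36 assignments meets the threshold.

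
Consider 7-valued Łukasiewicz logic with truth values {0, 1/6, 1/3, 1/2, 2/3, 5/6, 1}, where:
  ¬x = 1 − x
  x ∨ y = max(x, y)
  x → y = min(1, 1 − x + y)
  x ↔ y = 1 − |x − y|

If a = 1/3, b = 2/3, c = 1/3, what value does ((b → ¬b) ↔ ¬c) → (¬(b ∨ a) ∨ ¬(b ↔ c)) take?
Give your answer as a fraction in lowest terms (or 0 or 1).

¬b = ¬2/3 = 1/3
b → ¬b = 2/3 → 1/3 = 2/3
¬c = ¬1/3 = 2/3
(b → ¬b) ↔ ¬c = 2/3 ↔ 2/3 = 1
b ∨ a = 2/3 ∨ 1/3 = 2/3
¬(b ∨ a) = ¬2/3 = 1/3
b ↔ c = 2/3 ↔ 1/3 = 2/3
¬(b ↔ c) = ¬2/3 = 1/3
¬(b ∨ a) ∨ ¬(b ↔ c) = 1/3 ∨ 1/3 = 1/3
((b → ¬b) ↔ ¬c) → (¬(b ∨ a) ∨ ¬(b ↔ c)) = 1 → 1/3 = 1/3

1/3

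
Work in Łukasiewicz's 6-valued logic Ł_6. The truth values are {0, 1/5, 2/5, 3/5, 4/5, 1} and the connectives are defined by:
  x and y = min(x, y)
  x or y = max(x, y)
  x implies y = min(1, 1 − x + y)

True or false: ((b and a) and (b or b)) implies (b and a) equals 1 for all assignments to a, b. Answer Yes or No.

Yes

At a = 1, b = 1/5, for instance:
b and a = 1/5 and 1 = 1/5
b or b = 1/5 or 1/5 = 1/5
(b and a) and (b or b) = 1/5 and 1/5 = 1/5
((b and a) and (b or b)) implies (b and a) = 1/5 implies 1/5 = 1
and checking the remaining 35 assignments likewise gives ≥ 1 in every case.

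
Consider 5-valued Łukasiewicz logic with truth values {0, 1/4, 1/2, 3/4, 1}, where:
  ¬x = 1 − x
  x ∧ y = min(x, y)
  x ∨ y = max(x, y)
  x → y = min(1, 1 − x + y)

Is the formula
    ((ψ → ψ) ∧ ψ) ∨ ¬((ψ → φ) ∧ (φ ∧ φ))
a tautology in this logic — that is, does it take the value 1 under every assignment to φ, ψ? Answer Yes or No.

No

Counterexample: take φ = 1/4, ψ = 0.
ψ → ψ = 0 → 0 = 1
(ψ → ψ) ∧ ψ = 1 ∧ 0 = 0
ψ → φ = 0 → 1/4 = 1
φ ∧ φ = 1/4 ∧ 1/4 = 1/4
(ψ → φ) ∧ (φ ∧ φ) = 1 ∧ 1/4 = 1/4
¬((ψ → φ) ∧ (φ ∧ φ)) = ¬1/4 = 3/4
((ψ → ψ) ∧ ψ) ∨ ¬((ψ → φ) ∧ (φ ∧ φ)) = 0 ∨ 3/4 = 3/4
This gives 3/4 ≠ 1.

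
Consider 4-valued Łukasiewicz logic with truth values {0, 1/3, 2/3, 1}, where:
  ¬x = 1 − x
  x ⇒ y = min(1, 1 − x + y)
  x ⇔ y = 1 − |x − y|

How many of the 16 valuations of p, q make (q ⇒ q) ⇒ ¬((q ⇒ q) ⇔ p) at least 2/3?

p = 0, q = 0 ↦ 1  ≥
p = 0, q = 1/3 ↦ 1  ≥
p = 0, q = 2/3 ↦ 1  ≥
p = 0, q = 1 ↦ 1  ≥
p = 1/3, q = 0 ↦ 2/3  ≥
p = 1/3, q = 1/3 ↦ 2/3  ≥
p = 1/3, q = 2/3 ↦ 2/3  ≥
p = 1/3, q = 1 ↦ 2/3  ≥
p = 2/3, q = 0 ↦ 1/3  <
p = 2/3, q = 1/3 ↦ 1/3  <
p = 2/3, q = 2/3 ↦ 1/3  <
p = 2/3, q = 1 ↦ 1/3  <
p = 1, q = 0 ↦ 0  <
p = 1, q = 1/3 ↦ 0  <
p = 1, q = 2/3 ↦ 0  <
p = 1, q = 1 ↦ 0  <
So 8 of the 16 assignments meet the threshold.

8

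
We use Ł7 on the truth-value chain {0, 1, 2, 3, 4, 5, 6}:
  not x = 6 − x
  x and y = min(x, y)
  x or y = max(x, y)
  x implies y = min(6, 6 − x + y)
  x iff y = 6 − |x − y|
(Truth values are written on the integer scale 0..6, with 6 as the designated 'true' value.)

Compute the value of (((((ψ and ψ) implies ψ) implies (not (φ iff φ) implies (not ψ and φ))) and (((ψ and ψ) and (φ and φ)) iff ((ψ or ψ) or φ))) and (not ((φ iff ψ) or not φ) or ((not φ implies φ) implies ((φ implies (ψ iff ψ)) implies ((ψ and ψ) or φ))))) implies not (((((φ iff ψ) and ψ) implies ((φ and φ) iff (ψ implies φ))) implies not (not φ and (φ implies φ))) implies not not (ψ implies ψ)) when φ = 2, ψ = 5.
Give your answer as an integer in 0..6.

ψ and ψ = 5 and 5 = 5
(ψ and ψ) implies ψ = 5 implies 5 = 6
φ iff φ = 2 iff 2 = 6
not (φ iff φ) = not 6 = 0
not ψ = not 5 = 1
not ψ and φ = 1 and 2 = 1
not (φ iff φ) implies (not ψ and φ) = 0 implies 1 = 6
((ψ and ψ) implies ψ) implies (not (φ iff φ) implies (not ψ and φ)) = 6 implies 6 = 6
ψ and ψ = 5 and 5 = 5
φ and φ = 2 and 2 = 2
(ψ and ψ) and (φ and φ) = 5 and 2 = 2
ψ or ψ = 5 or 5 = 5
(ψ or ψ) or φ = 5 or 2 = 5
((ψ and ψ) and (φ and φ)) iff ((ψ or ψ) or φ) = 2 iff 5 = 3
(((ψ and ψ) implies ψ) implies (not (φ iff φ) implies (not ψ and φ))) and (((ψ and ψ) and (φ and φ)) iff ((ψ or ψ) or φ)) = 6 and 3 = 3
φ iff ψ = 2 iff 5 = 3
not φ = not 2 = 4
(φ iff ψ) or not φ = 3 or 4 = 4
not ((φ iff ψ) or not φ) = not 4 = 2
not φ = not 2 = 4
not φ implies φ = 4 implies 2 = 4
ψ iff ψ = 5 iff 5 = 6
φ implies (ψ iff ψ) = 2 implies 6 = 6
ψ and ψ = 5 and 5 = 5
(ψ and ψ) or φ = 5 or 2 = 5
(φ implies (ψ iff ψ)) implies ((ψ and ψ) or φ) = 6 implies 5 = 5
(not φ implies φ) implies ((φ implies (ψ iff ψ)) implies ((ψ and ψ) or φ)) = 4 implies 5 = 6
not ((φ iff ψ) or not φ) or ((not φ implies φ) implies ((φ implies (ψ iff ψ)) implies ((ψ and ψ) or φ))) = 2 or 6 = 6
((((ψ and ψ) implies ψ) implies (not (φ iff φ) implies (not ψ and φ))) and (((ψ and ψ) and (φ and φ)) iff ((ψ or ψ) or φ))) and (not ((φ iff ψ) or not φ) or ((not φ implies φ) implies ((φ implies (ψ iff ψ)) implies ((ψ and ψ) or φ)))) = 3 and 6 = 3
φ iff ψ = 2 iff 5 = 3
(φ iff ψ) and ψ = 3 and 5 = 3
φ and φ = 2 and 2 = 2
ψ implies φ = 5 implies 2 = 3
(φ and φ) iff (ψ implies φ) = 2 iff 3 = 5
((φ iff ψ) and ψ) implies ((φ and φ) iff (ψ implies φ)) = 3 implies 5 = 6
not φ = not 2 = 4
φ implies φ = 2 implies 2 = 6
not φ and (φ implies φ) = 4 and 6 = 4
not (not φ and (φ implies φ)) = not 4 = 2
(((φ iff ψ) and ψ) implies ((φ and φ) iff (ψ implies φ))) implies not (not φ and (φ implies φ)) = 6 implies 2 = 2
ψ implies ψ = 5 implies 5 = 6
not (ψ implies ψ) = not 6 = 0
not not (ψ implies ψ) = not 0 = 6
((((φ iff ψ) and ψ) implies ((φ and φ) iff (ψ implies φ))) implies not (not φ and (φ implies φ))) implies not not (ψ implies ψ) = 2 implies 6 = 6
not (((((φ iff ψ) and ψ) implies ((φ and φ) iff (ψ implies φ))) implies not (not φ and (φ implies φ))) implies not not (ψ implies ψ)) = not 6 = 0
(((((ψ and ψ) implies ψ) implies (not (φ iff φ) implies (not ψ and φ))) and (((ψ and ψ) and (φ and φ)) iff ((ψ or ψ) or φ))) and (not ((φ iff ψ) or not φ) or ((not φ implies φ) implies ((φ implies (ψ iff ψ)) implies ((ψ and ψ) or φ))))) implies not (((((φ iff ψ) and ψ) implies ((φ and φ) iff (ψ implies φ))) implies not (not φ and (φ implies φ))) implies not not (ψ implies ψ)) = 3 implies 0 = 3

3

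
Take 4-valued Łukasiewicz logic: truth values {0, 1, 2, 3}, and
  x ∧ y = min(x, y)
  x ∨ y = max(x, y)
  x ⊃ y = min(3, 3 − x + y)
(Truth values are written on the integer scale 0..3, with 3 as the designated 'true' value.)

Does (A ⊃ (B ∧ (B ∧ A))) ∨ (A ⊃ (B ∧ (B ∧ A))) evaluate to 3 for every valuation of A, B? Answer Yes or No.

No

Counterexample: take A = 1, B = 0.
B ∧ A = 0 ∧ 1 = 0
B ∧ (B ∧ A) = 0 ∧ 0 = 0
A ⊃ (B ∧ (B ∧ A)) = 1 ⊃ 0 = 2
B ∧ A = 0 ∧ 1 = 0
B ∧ (B ∧ A) = 0 ∧ 0 = 0
A ⊃ (B ∧ (B ∧ A)) = 1 ⊃ 0 = 2
(A ⊃ (B ∧ (B ∧ A))) ∨ (A ⊃ (B ∧ (B ∧ A))) = 2 ∨ 2 = 2
This gives 2 ≠ 3.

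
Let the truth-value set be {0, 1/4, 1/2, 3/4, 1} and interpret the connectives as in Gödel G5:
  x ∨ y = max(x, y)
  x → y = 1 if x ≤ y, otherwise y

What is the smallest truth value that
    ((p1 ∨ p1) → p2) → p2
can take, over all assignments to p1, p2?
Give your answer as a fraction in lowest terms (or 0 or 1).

Take p1 = 0, p2 = 0:
p1 ∨ p1 = 0 ∨ 0 = 0
(p1 ∨ p1) → p2 = 0 → 0 = 1
((p1 ∨ p1) → p2) → p2 = 1 → 0 = 0
No assignment yields a value below 0, so this is the minimum.

0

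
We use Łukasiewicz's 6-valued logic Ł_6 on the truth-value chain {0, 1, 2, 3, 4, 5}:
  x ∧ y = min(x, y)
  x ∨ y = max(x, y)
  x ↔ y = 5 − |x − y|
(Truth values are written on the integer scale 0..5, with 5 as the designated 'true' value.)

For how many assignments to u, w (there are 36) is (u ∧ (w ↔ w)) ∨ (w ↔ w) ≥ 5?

value 5: 36 assignments (counts)
So 36 of the 36 assignments meet the threshold.

36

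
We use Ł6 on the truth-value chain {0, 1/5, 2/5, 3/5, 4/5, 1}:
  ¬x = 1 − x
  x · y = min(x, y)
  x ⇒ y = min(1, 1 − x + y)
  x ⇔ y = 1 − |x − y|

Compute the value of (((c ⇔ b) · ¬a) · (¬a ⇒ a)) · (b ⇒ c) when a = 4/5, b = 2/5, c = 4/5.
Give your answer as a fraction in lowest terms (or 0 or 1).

c ⇔ b = 4/5 ⇔ 2/5 = 3/5
¬a = ¬4/5 = 1/5
(c ⇔ b) · ¬a = 3/5 · 1/5 = 1/5
¬a = ¬4/5 = 1/5
¬a ⇒ a = 1/5 ⇒ 4/5 = 1
((c ⇔ b) · ¬a) · (¬a ⇒ a) = 1/5 · 1 = 1/5
b ⇒ c = 2/5 ⇒ 4/5 = 1
(((c ⇔ b) · ¬a) · (¬a ⇒ a)) · (b ⇒ c) = 1/5 · 1 = 1/5

1/5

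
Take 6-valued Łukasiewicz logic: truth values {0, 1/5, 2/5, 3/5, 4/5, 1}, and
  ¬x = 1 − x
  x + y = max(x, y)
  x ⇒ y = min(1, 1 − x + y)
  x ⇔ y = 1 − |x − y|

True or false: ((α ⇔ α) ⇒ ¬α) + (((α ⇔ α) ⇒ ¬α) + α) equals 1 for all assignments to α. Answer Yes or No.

No

Counterexample: take α = 1/5.
α ⇔ α = 1/5 ⇔ 1/5 = 1
¬α = ¬1/5 = 4/5
(α ⇔ α) ⇒ ¬α = 1 ⇒ 4/5 = 4/5
((α ⇔ α) ⇒ ¬α) + α = 4/5 + 1/5 = 4/5
((α ⇔ α) ⇒ ¬α) + (((α ⇔ α) ⇒ ¬α) + α) = 4/5 + 4/5 = 4/5
This gives 4/5 ≠ 1.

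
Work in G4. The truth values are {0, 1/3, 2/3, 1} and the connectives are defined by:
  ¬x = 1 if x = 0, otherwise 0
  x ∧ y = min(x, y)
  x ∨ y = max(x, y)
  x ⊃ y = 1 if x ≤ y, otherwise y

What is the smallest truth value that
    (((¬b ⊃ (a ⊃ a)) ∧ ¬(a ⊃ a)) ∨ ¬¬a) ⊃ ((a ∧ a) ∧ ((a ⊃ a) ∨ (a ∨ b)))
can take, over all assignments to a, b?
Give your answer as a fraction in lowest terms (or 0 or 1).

Take a = 1/3, b = 0:
¬b = ¬0 = 1
a ⊃ a = 1/3 ⊃ 1/3 = 1
¬b ⊃ (a ⊃ a) = 1 ⊃ 1 = 1
a ⊃ a = 1/3 ⊃ 1/3 = 1
¬(a ⊃ a) = ¬1 = 0
(¬b ⊃ (a ⊃ a)) ∧ ¬(a ⊃ a) = 1 ∧ 0 = 0
¬a = ¬1/3 = 0
¬¬a = ¬0 = 1
((¬b ⊃ (a ⊃ a)) ∧ ¬(a ⊃ a)) ∨ ¬¬a = 0 ∨ 1 = 1
a ∧ a = 1/3 ∧ 1/3 = 1/3
a ⊃ a = 1/3 ⊃ 1/3 = 1
a ∨ b = 1/3 ∨ 0 = 1/3
(a ⊃ a) ∨ (a ∨ b) = 1 ∨ 1/3 = 1
(a ∧ a) ∧ ((a ⊃ a) ∨ (a ∨ b)) = 1/3 ∧ 1 = 1/3
(((¬b ⊃ (a ⊃ a)) ∧ ¬(a ⊃ a)) ∨ ¬¬a) ⊃ ((a ∧ a) ∧ ((a ⊃ a) ∨ (a ∨ b))) = 1 ⊃ 1/3 = 1/3
No assignment yields a value below 1/3, so this is the minimum.

1/3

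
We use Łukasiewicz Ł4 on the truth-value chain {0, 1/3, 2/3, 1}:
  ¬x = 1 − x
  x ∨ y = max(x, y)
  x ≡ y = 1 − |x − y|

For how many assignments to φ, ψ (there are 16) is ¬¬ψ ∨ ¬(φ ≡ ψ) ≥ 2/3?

φ = 0, ψ = 0 ↦ 0  <
φ = 0, ψ = 1/3 ↦ 1/3  <
φ = 0, ψ = 2/3 ↦ 2/3  ≥
φ = 0, ψ = 1 ↦ 1  ≥
φ = 1/3, ψ = 0 ↦ 1/3  <
φ = 1/3, ψ = 1/3 ↦ 1/3  <
φ = 1/3, ψ = 2/3 ↦ 2/3  ≥
φ = 1/3, ψ = 1 ↦ 1  ≥
φ = 2/3, ψ = 0 ↦ 2/3  ≥
φ = 2/3, ψ = 1/3 ↦ 1/3  <
φ = 2/3, ψ = 2/3 ↦ 2/3  ≥
φ = 2/3, ψ = 1 ↦ 1  ≥
φ = 1, ψ = 0 ↦ 1  ≥
φ = 1, ψ = 1/3 ↦ 2/3  ≥
φ = 1, ψ = 2/3 ↦ 2/3  ≥
φ = 1, ψ = 1 ↦ 1  ≥
So 11 of the 16 assignments meet the threshold.

11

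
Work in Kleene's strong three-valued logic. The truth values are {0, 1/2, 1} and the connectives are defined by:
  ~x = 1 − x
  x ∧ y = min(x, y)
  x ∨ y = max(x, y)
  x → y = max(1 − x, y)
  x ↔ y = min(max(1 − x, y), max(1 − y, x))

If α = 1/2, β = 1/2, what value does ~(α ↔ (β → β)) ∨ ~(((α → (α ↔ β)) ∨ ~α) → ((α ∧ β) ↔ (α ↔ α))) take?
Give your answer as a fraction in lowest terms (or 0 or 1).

β → β = 1/2 → 1/2 = 1/2
α ↔ (β → β) = 1/2 ↔ 1/2 = 1/2
~(α ↔ (β → β)) = ~1/2 = 1/2
α ↔ β = 1/2 ↔ 1/2 = 1/2
α → (α ↔ β) = 1/2 → 1/2 = 1/2
~α = ~1/2 = 1/2
(α → (α ↔ β)) ∨ ~α = 1/2 ∨ 1/2 = 1/2
α ∧ β = 1/2 ∧ 1/2 = 1/2
α ↔ α = 1/2 ↔ 1/2 = 1/2
(α ∧ β) ↔ (α ↔ α) = 1/2 ↔ 1/2 = 1/2
((α → (α ↔ β)) ∨ ~α) → ((α ∧ β) ↔ (α ↔ α)) = 1/2 → 1/2 = 1/2
~(((α → (α ↔ β)) ∨ ~α) → ((α ∧ β) ↔ (α ↔ α))) = ~1/2 = 1/2
~(α ↔ (β → β)) ∨ ~(((α → (α ↔ β)) ∨ ~α) → ((α ∧ β) ↔ (α ↔ α))) = 1/2 ∨ 1/2 = 1/2

1/2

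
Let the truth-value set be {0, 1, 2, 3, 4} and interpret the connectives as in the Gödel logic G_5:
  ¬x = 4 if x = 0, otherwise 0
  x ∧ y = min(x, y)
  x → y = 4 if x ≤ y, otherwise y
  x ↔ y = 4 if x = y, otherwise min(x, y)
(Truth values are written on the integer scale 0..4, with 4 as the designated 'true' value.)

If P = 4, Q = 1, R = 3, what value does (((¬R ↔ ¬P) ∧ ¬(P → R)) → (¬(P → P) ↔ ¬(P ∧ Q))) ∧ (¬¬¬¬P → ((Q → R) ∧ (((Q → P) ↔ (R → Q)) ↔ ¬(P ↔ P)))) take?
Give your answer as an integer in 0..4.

0

¬R = ¬3 = 0
¬P = ¬4 = 0
¬R ↔ ¬P = 0 ↔ 0 = 4
P → R = 4 → 3 = 3
¬(P → R) = ¬3 = 0
(¬R ↔ ¬P) ∧ ¬(P → R) = 4 ∧ 0 = 0
P → P = 4 → 4 = 4
¬(P → P) = ¬4 = 0
P ∧ Q = 4 ∧ 1 = 1
¬(P ∧ Q) = ¬1 = 0
¬(P → P) ↔ ¬(P ∧ Q) = 0 ↔ 0 = 4
((¬R ↔ ¬P) ∧ ¬(P → R)) → (¬(P → P) ↔ ¬(P ∧ Q)) = 0 → 4 = 4
¬P = ¬4 = 0
¬¬P = ¬0 = 4
¬¬¬P = ¬4 = 0
¬¬¬¬P = ¬0 = 4
Q → R = 1 → 3 = 4
Q → P = 1 → 4 = 4
R → Q = 3 → 1 = 1
(Q → P) ↔ (R → Q) = 4 ↔ 1 = 1
P ↔ P = 4 ↔ 4 = 4
¬(P ↔ P) = ¬4 = 0
((Q → P) ↔ (R → Q)) ↔ ¬(P ↔ P) = 1 ↔ 0 = 0
(Q → R) ∧ (((Q → P) ↔ (R → Q)) ↔ ¬(P ↔ P)) = 4 ∧ 0 = 0
¬¬¬¬P → ((Q → R) ∧ (((Q → P) ↔ (R → Q)) ↔ ¬(P ↔ P))) = 4 → 0 = 0
(((¬R ↔ ¬P) ∧ ¬(P → R)) → (¬(P → P) ↔ ¬(P ∧ Q))) ∧ (¬¬¬¬P → ((Q → R) ∧ (((Q → P) ↔ (R → Q)) ↔ ¬(P ↔ P)))) = 4 ∧ 0 = 0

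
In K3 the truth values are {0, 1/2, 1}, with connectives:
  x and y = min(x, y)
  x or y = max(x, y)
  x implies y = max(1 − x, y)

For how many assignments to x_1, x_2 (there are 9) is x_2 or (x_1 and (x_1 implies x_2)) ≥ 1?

3

x_1 = 0, x_2 = 0 ↦ 0  <
x_1 = 0, x_2 = 1/2 ↦ 1/2  <
x_1 = 0, x_2 = 1 ↦ 1  ≥
x_1 = 1/2, x_2 = 0 ↦ 1/2  <
x_1 = 1/2, x_2 = 1/2 ↦ 1/2  <
x_1 = 1/2, x_2 = 1 ↦ 1  ≥
x_1 = 1, x_2 = 0 ↦ 0  <
x_1 = 1, x_2 = 1/2 ↦ 1/2  <
x_1 = 1, x_2 = 1 ↦ 1  ≥
So 3 of the 9 assignments meet the threshold.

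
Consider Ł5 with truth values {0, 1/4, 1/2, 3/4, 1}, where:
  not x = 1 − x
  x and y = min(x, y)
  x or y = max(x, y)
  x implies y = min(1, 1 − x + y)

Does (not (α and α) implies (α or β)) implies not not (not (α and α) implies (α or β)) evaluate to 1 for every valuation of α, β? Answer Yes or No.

Yes

At α = 0, β = 1/2, for instance:
α and α = 0 and 0 = 0
not (α and α) = not 0 = 1
α or β = 0 or 1/2 = 1/2
not (α and α) implies (α or β) = 1 implies 1/2 = 1/2
not (not (α and α) implies (α or β)) = not 1/2 = 1/2
not not (not (α and α) implies (α or β)) = not 1/2 = 1/2
(not (α and α) implies (α or β)) implies not not (not (α and α) implies (α or β)) = 1/2 implies 1/2 = 1
and checking the remaining 24 assignments likewise gives ≥ 1 in every case.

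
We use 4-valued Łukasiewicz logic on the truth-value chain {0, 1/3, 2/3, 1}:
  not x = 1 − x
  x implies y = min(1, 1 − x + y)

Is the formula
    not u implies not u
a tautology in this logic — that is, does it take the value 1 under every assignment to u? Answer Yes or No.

Yes

u = 0 ↦ 1
u = 1/3 ↦ 1
u = 2/3 ↦ 1
u = 1 ↦ 1
Every assignment gives a value ≥ 1.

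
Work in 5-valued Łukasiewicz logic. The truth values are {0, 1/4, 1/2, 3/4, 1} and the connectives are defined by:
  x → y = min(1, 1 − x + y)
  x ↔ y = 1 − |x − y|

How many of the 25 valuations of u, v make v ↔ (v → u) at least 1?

3

value 1: 3 assignments (counts)
value 3/4: 5 assignments
value 1/2: 6 assignments
value 1/4: 5 assignments
value 0: 6 assignments
So 3 of the 25 assignments meet the threshold.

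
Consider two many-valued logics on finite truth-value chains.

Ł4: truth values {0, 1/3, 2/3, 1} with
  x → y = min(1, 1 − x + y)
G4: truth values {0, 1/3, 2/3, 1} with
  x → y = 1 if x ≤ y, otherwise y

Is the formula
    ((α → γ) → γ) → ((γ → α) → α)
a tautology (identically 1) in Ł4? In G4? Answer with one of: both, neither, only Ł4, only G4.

In Ł4: every assignment gives 1 — tautology.
In G4: at α = 1/3, γ = 0 the value is 1/3 — not a tautology.

only Ł4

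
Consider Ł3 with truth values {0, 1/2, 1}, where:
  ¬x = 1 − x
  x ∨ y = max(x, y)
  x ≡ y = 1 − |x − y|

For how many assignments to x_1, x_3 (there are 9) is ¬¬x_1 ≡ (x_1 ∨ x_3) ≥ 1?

6

x_1 = 0, x_3 = 0 ↦ 1  ≥
x_1 = 0, x_3 = 1/2 ↦ 1/2  <
x_1 = 0, x_3 = 1 ↦ 0  <
x_1 = 1/2, x_3 = 0 ↦ 1  ≥
x_1 = 1/2, x_3 = 1/2 ↦ 1  ≥
x_1 = 1/2, x_3 = 1 ↦ 1/2  <
x_1 = 1, x_3 = 0 ↦ 1  ≥
x_1 = 1, x_3 = 1/2 ↦ 1  ≥
x_1 = 1, x_3 = 1 ↦ 1  ≥
So 6 of the 9 assignments meet the threshold.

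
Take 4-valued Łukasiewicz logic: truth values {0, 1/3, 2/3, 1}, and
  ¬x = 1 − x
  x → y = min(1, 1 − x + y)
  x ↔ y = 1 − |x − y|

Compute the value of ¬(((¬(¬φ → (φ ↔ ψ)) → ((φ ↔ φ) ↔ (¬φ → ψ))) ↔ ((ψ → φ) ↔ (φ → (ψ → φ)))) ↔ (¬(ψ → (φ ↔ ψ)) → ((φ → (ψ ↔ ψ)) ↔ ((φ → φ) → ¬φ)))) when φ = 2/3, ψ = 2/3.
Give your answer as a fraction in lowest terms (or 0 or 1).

¬φ = ¬2/3 = 1/3
φ ↔ ψ = 2/3 ↔ 2/3 = 1
¬φ → (φ ↔ ψ) = 1/3 → 1 = 1
¬(¬φ → (φ ↔ ψ)) = ¬1 = 0
φ ↔ φ = 2/3 ↔ 2/3 = 1
¬φ = ¬2/3 = 1/3
¬φ → ψ = 1/3 → 2/3 = 1
(φ ↔ φ) ↔ (¬φ → ψ) = 1 ↔ 1 = 1
¬(¬φ → (φ ↔ ψ)) → ((φ ↔ φ) ↔ (¬φ → ψ)) = 0 → 1 = 1
ψ → φ = 2/3 → 2/3 = 1
ψ → φ = 2/3 → 2/3 = 1
φ → (ψ → φ) = 2/3 → 1 = 1
(ψ → φ) ↔ (φ → (ψ → φ)) = 1 ↔ 1 = 1
(¬(¬φ → (φ ↔ ψ)) → ((φ ↔ φ) ↔ (¬φ → ψ))) ↔ ((ψ → φ) ↔ (φ → (ψ → φ))) = 1 ↔ 1 = 1
φ ↔ ψ = 2/3 ↔ 2/3 = 1
ψ → (φ ↔ ψ) = 2/3 → 1 = 1
¬(ψ → (φ ↔ ψ)) = ¬1 = 0
ψ ↔ ψ = 2/3 ↔ 2/3 = 1
φ → (ψ ↔ ψ) = 2/3 → 1 = 1
φ → φ = 2/3 → 2/3 = 1
¬φ = ¬2/3 = 1/3
(φ → φ) → ¬φ = 1 → 1/3 = 1/3
(φ → (ψ ↔ ψ)) ↔ ((φ → φ) → ¬φ) = 1 ↔ 1/3 = 1/3
¬(ψ → (φ ↔ ψ)) → ((φ → (ψ ↔ ψ)) ↔ ((φ → φ) → ¬φ)) = 0 → 1/3 = 1
((¬(¬φ → (φ ↔ ψ)) → ((φ ↔ φ) ↔ (¬φ → ψ))) ↔ ((ψ → φ) ↔ (φ → (ψ → φ)))) ↔ (¬(ψ → (φ ↔ ψ)) → ((φ → (ψ ↔ ψ)) ↔ ((φ → φ) → ¬φ))) = 1 ↔ 1 = 1
¬(((¬(¬φ → (φ ↔ ψ)) → ((φ ↔ φ) ↔ (¬φ → ψ))) ↔ ((ψ → φ) ↔ (φ → (ψ → φ)))) ↔ (¬(ψ → (φ ↔ ψ)) → ((φ → (ψ ↔ ψ)) ↔ ((φ → φ) → ¬φ)))) = ¬1 = 0

0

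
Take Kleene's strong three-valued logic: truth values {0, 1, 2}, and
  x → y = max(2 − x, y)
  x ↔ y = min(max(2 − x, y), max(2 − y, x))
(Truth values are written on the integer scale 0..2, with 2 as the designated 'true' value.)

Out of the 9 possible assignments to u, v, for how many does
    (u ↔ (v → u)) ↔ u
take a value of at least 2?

u = 0, v = 0 ↦ 2  ≥
u = 0, v = 1 ↦ 1  <
u = 0, v = 2 ↦ 0  <
u = 1, v = 0 ↦ 1  <
u = 1, v = 1 ↦ 1  <
u = 1, v = 2 ↦ 1  <
u = 2, v = 0 ↦ 2  ≥
u = 2, v = 1 ↦ 2  ≥
u = 2, v = 2 ↦ 2  ≥
So 4 of the 9 assignments meet the threshold.

4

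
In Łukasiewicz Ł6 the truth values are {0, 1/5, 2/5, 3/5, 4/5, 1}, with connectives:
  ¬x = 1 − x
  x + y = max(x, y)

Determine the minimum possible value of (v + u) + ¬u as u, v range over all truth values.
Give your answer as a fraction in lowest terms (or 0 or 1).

3/5

Take u = 2/5, v = 0:
v + u = 0 + 2/5 = 2/5
¬u = ¬2/5 = 3/5
(v + u) + ¬u = 2/5 + 3/5 = 3/5
No assignment yields a value below 3/5, so this is the minimum.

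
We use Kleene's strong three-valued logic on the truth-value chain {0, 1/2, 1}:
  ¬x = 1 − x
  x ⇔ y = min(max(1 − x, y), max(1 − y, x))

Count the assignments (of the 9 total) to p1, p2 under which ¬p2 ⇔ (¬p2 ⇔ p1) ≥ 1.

2

p1 = 0, p2 = 0 ↦ 0  <
p1 = 0, p2 = 1/2 ↦ 1/2  <
p1 = 0, p2 = 1 ↦ 0  <
p1 = 1/2, p2 = 0 ↦ 1/2  <
p1 = 1/2, p2 = 1/2 ↦ 1/2  <
p1 = 1/2, p2 = 1 ↦ 1/2  <
p1 = 1, p2 = 0 ↦ 1  ≥
p1 = 1, p2 = 1/2 ↦ 1/2  <
p1 = 1, p2 = 1 ↦ 1  ≥
So 2 of the 9 assignments meet the threshold.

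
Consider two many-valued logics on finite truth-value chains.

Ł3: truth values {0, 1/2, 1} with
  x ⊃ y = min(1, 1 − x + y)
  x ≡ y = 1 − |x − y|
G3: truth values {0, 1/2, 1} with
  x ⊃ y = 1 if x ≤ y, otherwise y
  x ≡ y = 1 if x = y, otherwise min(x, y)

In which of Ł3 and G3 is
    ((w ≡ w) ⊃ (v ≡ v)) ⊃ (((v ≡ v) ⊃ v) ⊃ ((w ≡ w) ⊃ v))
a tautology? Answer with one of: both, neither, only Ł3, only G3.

In Ł3: every assignment gives 1 — tautology.
In G3: every assignment gives 1 — tautology.

both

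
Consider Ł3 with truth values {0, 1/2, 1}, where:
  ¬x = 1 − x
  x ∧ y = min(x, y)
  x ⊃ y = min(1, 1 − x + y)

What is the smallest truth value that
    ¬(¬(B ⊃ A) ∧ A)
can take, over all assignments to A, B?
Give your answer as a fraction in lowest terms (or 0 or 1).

1/2

Take A = 1/2, B = 1:
B ⊃ A = 1 ⊃ 1/2 = 1/2
¬(B ⊃ A) = ¬1/2 = 1/2
¬(B ⊃ A) ∧ A = 1/2 ∧ 1/2 = 1/2
¬(¬(B ⊃ A) ∧ A) = ¬1/2 = 1/2
No assignment yields a value below 1/2, so this is the minimum.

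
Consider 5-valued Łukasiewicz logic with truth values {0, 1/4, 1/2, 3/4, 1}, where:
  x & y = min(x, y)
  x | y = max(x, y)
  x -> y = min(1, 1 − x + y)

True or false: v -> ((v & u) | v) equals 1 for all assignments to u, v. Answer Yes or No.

At u = 1/2, v = 0, for instance:
v & u = 0 & 1/2 = 0
(v & u) | v = 0 | 0 = 0
v -> ((v & u) | v) = 0 -> 0 = 1
and checking the remaining 24 assignments likewise gives ≥ 1 in every case.

Yes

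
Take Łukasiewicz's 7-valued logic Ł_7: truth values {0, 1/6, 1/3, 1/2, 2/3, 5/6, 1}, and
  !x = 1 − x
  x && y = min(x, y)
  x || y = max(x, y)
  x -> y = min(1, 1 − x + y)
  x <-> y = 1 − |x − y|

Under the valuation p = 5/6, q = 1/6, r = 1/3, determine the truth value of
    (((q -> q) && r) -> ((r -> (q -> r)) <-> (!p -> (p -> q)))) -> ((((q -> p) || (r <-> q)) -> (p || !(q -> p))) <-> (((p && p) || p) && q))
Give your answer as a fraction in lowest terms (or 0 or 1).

q -> q = 1/6 -> 1/6 = 1
(q -> q) && r = 1 && 1/3 = 1/3
q -> r = 1/6 -> 1/3 = 1
r -> (q -> r) = 1/3 -> 1 = 1
!p = !5/6 = 1/6
p -> q = 5/6 -> 1/6 = 1/3
!p -> (p -> q) = 1/6 -> 1/3 = 1
(r -> (q -> r)) <-> (!p -> (p -> q)) = 1 <-> 1 = 1
((q -> q) && r) -> ((r -> (q -> r)) <-> (!p -> (p -> q))) = 1/3 -> 1 = 1
q -> p = 1/6 -> 5/6 = 1
r <-> q = 1/3 <-> 1/6 = 5/6
(q -> p) || (r <-> q) = 1 || 5/6 = 1
q -> p = 1/6 -> 5/6 = 1
!(q -> p) = !1 = 0
p || !(q -> p) = 5/6 || 0 = 5/6
((q -> p) || (r <-> q)) -> (p || !(q -> p)) = 1 -> 5/6 = 5/6
p && p = 5/6 && 5/6 = 5/6
(p && p) || p = 5/6 || 5/6 = 5/6
((p && p) || p) && q = 5/6 && 1/6 = 1/6
(((q -> p) || (r <-> q)) -> (p || !(q -> p))) <-> (((p && p) || p) && q) = 5/6 <-> 1/6 = 1/3
(((q -> q) && r) -> ((r -> (q -> r)) <-> (!p -> (p -> q)))) -> ((((q -> p) || (r <-> q)) -> (p || !(q -> p))) <-> (((p && p) || p) && q)) = 1 -> 1/3 = 1/3

1/3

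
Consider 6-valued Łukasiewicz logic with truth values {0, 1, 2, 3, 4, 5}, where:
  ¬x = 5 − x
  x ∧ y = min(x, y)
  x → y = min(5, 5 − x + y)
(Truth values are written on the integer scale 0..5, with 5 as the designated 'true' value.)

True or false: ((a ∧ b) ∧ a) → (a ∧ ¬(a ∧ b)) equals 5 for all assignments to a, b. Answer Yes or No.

Counterexample: take a = 3, b = 3.
a ∧ b = 3 ∧ 3 = 3
(a ∧ b) ∧ a = 3 ∧ 3 = 3
a ∧ b = 3 ∧ 3 = 3
¬(a ∧ b) = ¬3 = 2
a ∧ ¬(a ∧ b) = 3 ∧ 2 = 2
((a ∧ b) ∧ a) → (a ∧ ¬(a ∧ b)) = 3 → 2 = 4
This gives 4 ≠ 5.

No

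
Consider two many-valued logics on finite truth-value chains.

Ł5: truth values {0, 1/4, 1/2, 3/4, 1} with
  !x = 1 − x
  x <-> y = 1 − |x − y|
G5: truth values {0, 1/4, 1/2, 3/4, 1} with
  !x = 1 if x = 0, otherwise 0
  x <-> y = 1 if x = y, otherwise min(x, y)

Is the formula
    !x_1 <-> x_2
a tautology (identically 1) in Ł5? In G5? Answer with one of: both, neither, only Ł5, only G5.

In Ł5: at x_1 = 0, x_2 = 0 the value is 0 — not a tautology.
In G5: at x_1 = 0, x_2 = 0 the value is 0 — not a tautology.

neither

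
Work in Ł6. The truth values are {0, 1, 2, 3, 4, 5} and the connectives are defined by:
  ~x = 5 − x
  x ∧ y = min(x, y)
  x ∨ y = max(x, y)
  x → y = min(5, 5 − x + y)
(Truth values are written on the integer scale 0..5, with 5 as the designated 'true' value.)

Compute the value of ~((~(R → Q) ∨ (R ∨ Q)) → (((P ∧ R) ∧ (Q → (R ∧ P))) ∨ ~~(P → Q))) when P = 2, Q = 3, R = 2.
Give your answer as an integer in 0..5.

R → Q = 2 → 3 = 5
~(R → Q) = ~5 = 0
R ∨ Q = 2 ∨ 3 = 3
~(R → Q) ∨ (R ∨ Q) = 0 ∨ 3 = 3
P ∧ R = 2 ∧ 2 = 2
R ∧ P = 2 ∧ 2 = 2
Q → (R ∧ P) = 3 → 2 = 4
(P ∧ R) ∧ (Q → (R ∧ P)) = 2 ∧ 4 = 2
P → Q = 2 → 3 = 5
~(P → Q) = ~5 = 0
~~(P → Q) = ~0 = 5
((P ∧ R) ∧ (Q → (R ∧ P))) ∨ ~~(P → Q) = 2 ∨ 5 = 5
(~(R → Q) ∨ (R ∨ Q)) → (((P ∧ R) ∧ (Q → (R ∧ P))) ∨ ~~(P → Q)) = 3 → 5 = 5
~((~(R → Q) ∨ (R ∨ Q)) → (((P ∧ R) ∧ (Q → (R ∧ P))) ∨ ~~(P → Q))) = ~5 = 0

0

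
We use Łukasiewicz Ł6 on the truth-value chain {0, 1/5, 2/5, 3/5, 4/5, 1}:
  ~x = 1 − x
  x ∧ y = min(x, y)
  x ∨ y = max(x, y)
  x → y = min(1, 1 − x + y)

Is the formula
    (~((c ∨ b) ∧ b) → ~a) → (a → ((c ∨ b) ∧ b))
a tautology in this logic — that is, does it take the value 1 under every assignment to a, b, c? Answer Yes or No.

Yes

At a = 1/5, b = 3/5, c = 3/5, for instance:
c ∨ b = 3/5 ∨ 3/5 = 3/5
(c ∨ b) ∧ b = 3/5 ∧ 3/5 = 3/5
~((c ∨ b) ∧ b) = ~3/5 = 2/5
~a = ~1/5 = 4/5
~((c ∨ b) ∧ b) → ~a = 2/5 → 4/5 = 1
a → ((c ∨ b) ∧ b) = 1/5 → 3/5 = 1
(~((c ∨ b) ∧ b) → ~a) → (a → ((c ∨ b) ∧ b)) = 1 → 1 = 1
and checking the remaining 215 assignments likewise gives ≥ 1 in every case.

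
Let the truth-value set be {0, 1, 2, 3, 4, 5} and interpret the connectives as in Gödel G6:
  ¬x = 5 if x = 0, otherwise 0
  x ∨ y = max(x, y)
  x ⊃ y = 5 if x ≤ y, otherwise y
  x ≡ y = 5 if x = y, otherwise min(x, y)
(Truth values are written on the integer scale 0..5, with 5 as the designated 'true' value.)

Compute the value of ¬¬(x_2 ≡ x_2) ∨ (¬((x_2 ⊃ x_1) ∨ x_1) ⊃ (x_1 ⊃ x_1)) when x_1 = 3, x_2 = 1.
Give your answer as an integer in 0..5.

5

x_2 ≡ x_2 = 1 ≡ 1 = 5
¬(x_2 ≡ x_2) = ¬5 = 0
¬¬(x_2 ≡ x_2) = ¬0 = 5
x_2 ⊃ x_1 = 1 ⊃ 3 = 5
(x_2 ⊃ x_1) ∨ x_1 = 5 ∨ 3 = 5
¬((x_2 ⊃ x_1) ∨ x_1) = ¬5 = 0
x_1 ⊃ x_1 = 3 ⊃ 3 = 5
¬((x_2 ⊃ x_1) ∨ x_1) ⊃ (x_1 ⊃ x_1) = 0 ⊃ 5 = 5
¬¬(x_2 ≡ x_2) ∨ (¬((x_2 ⊃ x_1) ∨ x_1) ⊃ (x_1 ⊃ x_1)) = 5 ∨ 5 = 5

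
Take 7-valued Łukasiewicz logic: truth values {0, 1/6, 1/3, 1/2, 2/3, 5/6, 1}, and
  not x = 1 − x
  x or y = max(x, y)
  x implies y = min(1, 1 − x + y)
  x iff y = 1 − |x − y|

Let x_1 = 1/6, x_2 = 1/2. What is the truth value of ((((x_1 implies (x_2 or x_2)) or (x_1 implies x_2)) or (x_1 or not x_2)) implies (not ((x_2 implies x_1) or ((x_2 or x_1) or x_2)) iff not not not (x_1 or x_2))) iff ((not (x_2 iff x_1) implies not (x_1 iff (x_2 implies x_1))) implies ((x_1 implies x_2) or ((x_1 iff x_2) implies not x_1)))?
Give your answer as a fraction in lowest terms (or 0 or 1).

x_2 or x_2 = 1/2 or 1/2 = 1/2
x_1 implies (x_2 or x_2) = 1/6 implies 1/2 = 1
x_1 implies x_2 = 1/6 implies 1/2 = 1
(x_1 implies (x_2 or x_2)) or (x_1 implies x_2) = 1 or 1 = 1
not x_2 = not 1/2 = 1/2
x_1 or not x_2 = 1/6 or 1/2 = 1/2
((x_1 implies (x_2 or x_2)) or (x_1 implies x_2)) or (x_1 or not x_2) = 1 or 1/2 = 1
x_2 implies x_1 = 1/2 implies 1/6 = 2/3
x_2 or x_1 = 1/2 or 1/6 = 1/2
(x_2 or x_1) or x_2 = 1/2 or 1/2 = 1/2
(x_2 implies x_1) or ((x_2 or x_1) or x_2) = 2/3 or 1/2 = 2/3
not ((x_2 implies x_1) or ((x_2 or x_1) or x_2)) = not 2/3 = 1/3
x_1 or x_2 = 1/6 or 1/2 = 1/2
not (x_1 or x_2) = not 1/2 = 1/2
not not (x_1 or x_2) = not 1/2 = 1/2
not not not (x_1 or x_2) = not 1/2 = 1/2
not ((x_2 implies x_1) or ((x_2 or x_1) or x_2)) iff not not not (x_1 or x_2) = 1/3 iff 1/2 = 5/6
(((x_1 implies (x_2 or x_2)) or (x_1 implies x_2)) or (x_1 or not x_2)) implies (not ((x_2 implies x_1) or ((x_2 or x_1) or x_2)) iff not not not (x_1 or x_2)) = 1 implies 5/6 = 5/6
x_2 iff x_1 = 1/2 iff 1/6 = 2/3
not (x_2 iff x_1) = not 2/3 = 1/3
x_2 implies x_1 = 1/2 implies 1/6 = 2/3
x_1 iff (x_2 implies x_1) = 1/6 iff 2/3 = 1/2
not (x_1 iff (x_2 implies x_1)) = not 1/2 = 1/2
not (x_2 iff x_1) implies not (x_1 iff (x_2 implies x_1)) = 1/3 implies 1/2 = 1
x_1 implies x_2 = 1/6 implies 1/2 = 1
x_1 iff x_2 = 1/6 iff 1/2 = 2/3
not x_1 = not 1/6 = 5/6
(x_1 iff x_2) implies not x_1 = 2/3 implies 5/6 = 1
(x_1 implies x_2) or ((x_1 iff x_2) implies not x_1) = 1 or 1 = 1
(not (x_2 iff x_1) implies not (x_1 iff (x_2 implies x_1))) implies ((x_1 implies x_2) or ((x_1 iff x_2) implies not x_1)) = 1 implies 1 = 1
((((x_1 implies (x_2 or x_2)) or (x_1 implies x_2)) or (x_1 or not x_2)) implies (not ((x_2 implies x_1) or ((x_2 or x_1) or x_2)) iff not not not (x_1 or x_2))) iff ((not (x_2 iff x_1) implies not (x_1 iff (x_2 implies x_1))) implies ((x_1 implies x_2) or ((x_1 iff x_2) implies not x_1))) = 5/6 iff 1 = 5/6

5/6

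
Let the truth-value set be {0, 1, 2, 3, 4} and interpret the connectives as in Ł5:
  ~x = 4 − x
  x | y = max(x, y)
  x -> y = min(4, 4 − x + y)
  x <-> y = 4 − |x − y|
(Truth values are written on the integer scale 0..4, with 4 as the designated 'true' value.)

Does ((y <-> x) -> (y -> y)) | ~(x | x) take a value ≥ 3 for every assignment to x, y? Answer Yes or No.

At x = 3, y = 1, for instance:
y <-> x = 1 <-> 3 = 2
y -> y = 1 -> 1 = 4
(y <-> x) -> (y -> y) = 2 -> 4 = 4
x | x = 3 | 3 = 3
~(x | x) = ~3 = 1
((y <-> x) -> (y -> y)) | ~(x | x) = 4 | 1 = 4
and checking the remaining 24 assignments likewise gives ≥ 3 in every case.

Yes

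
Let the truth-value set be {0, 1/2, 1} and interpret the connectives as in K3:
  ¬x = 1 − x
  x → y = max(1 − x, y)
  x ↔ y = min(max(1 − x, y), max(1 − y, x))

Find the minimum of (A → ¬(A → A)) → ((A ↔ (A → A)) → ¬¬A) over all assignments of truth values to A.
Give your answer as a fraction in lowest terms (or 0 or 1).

Take A = 1/2:
A → A = 1/2 → 1/2 = 1/2
¬(A → A) = ¬1/2 = 1/2
A → ¬(A → A) = 1/2 → 1/2 = 1/2
A → A = 1/2 → 1/2 = 1/2
A ↔ (A → A) = 1/2 ↔ 1/2 = 1/2
¬A = ¬1/2 = 1/2
¬¬A = ¬1/2 = 1/2
(A ↔ (A → A)) → ¬¬A = 1/2 → 1/2 = 1/2
(A → ¬(A → A)) → ((A ↔ (A → A)) → ¬¬A) = 1/2 → 1/2 = 1/2
No assignment yields a value below 1/2, so this is the minimum.

1/2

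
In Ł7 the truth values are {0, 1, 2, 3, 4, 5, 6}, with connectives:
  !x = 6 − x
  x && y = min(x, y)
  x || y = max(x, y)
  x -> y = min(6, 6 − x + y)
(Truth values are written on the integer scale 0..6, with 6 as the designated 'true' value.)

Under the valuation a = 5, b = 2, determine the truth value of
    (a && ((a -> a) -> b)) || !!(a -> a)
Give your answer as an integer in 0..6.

6

a -> a = 5 -> 5 = 6
(a -> a) -> b = 6 -> 2 = 2
a && ((a -> a) -> b) = 5 && 2 = 2
a -> a = 5 -> 5 = 6
!(a -> a) = !6 = 0
!!(a -> a) = !0 = 6
(a && ((a -> a) -> b)) || !!(a -> a) = 2 || 6 = 6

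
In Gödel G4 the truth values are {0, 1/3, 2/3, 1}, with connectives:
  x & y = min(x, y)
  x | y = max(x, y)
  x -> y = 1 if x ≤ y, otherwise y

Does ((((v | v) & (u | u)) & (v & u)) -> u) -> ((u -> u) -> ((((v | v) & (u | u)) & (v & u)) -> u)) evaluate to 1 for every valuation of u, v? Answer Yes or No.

Yes

u = 0, v = 0 ↦ 1
u = 0, v = 1/3 ↦ 1
u = 0, v = 2/3 ↦ 1
u = 0, v = 1 ↦ 1
u = 1/3, v = 0 ↦ 1
u = 1/3, v = 1/3 ↦ 1
u = 1/3, v = 2/3 ↦ 1
u = 1/3, v = 1 ↦ 1
u = 2/3, v = 0 ↦ 1
u = 2/3, v = 1/3 ↦ 1
u = 2/3, v = 2/3 ↦ 1
u = 2/3, v = 1 ↦ 1
u = 1, v = 0 ↦ 1
u = 1, v = 1/3 ↦ 1
u = 1, v = 2/3 ↦ 1
u = 1, v = 1 ↦ 1
Every assignment gives a value ≥ 1.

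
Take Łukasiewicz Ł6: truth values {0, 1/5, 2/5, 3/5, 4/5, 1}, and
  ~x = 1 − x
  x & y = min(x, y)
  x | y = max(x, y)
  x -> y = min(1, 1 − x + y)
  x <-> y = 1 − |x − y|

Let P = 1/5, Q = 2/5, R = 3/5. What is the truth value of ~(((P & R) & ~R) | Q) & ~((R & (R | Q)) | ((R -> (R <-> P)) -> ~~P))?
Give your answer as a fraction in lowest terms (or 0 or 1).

2/5

P & R = 1/5 & 3/5 = 1/5
~R = ~3/5 = 2/5
(P & R) & ~R = 1/5 & 2/5 = 1/5
((P & R) & ~R) | Q = 1/5 | 2/5 = 2/5
~(((P & R) & ~R) | Q) = ~2/5 = 3/5
R | Q = 3/5 | 2/5 = 3/5
R & (R | Q) = 3/5 & 3/5 = 3/5
R <-> P = 3/5 <-> 1/5 = 3/5
R -> (R <-> P) = 3/5 -> 3/5 = 1
~P = ~1/5 = 4/5
~~P = ~4/5 = 1/5
(R -> (R <-> P)) -> ~~P = 1 -> 1/5 = 1/5
(R & (R | Q)) | ((R -> (R <-> P)) -> ~~P) = 3/5 | 1/5 = 3/5
~((R & (R | Q)) | ((R -> (R <-> P)) -> ~~P)) = ~3/5 = 2/5
~(((P & R) & ~R) | Q) & ~((R & (R | Q)) | ((R -> (R <-> P)) -> ~~P)) = 3/5 & 2/5 = 2/5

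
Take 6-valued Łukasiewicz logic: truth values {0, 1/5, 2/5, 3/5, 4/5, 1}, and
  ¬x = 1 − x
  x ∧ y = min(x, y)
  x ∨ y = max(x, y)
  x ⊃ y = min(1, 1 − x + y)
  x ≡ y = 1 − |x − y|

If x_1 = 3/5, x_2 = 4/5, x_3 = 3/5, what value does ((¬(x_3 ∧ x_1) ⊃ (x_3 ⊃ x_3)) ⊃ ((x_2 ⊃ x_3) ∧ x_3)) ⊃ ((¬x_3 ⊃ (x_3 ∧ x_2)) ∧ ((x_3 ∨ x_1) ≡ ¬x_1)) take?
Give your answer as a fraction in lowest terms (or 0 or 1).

1

x_3 ∧ x_1 = 3/5 ∧ 3/5 = 3/5
¬(x_3 ∧ x_1) = ¬3/5 = 2/5
x_3 ⊃ x_3 = 3/5 ⊃ 3/5 = 1
¬(x_3 ∧ x_1) ⊃ (x_3 ⊃ x_3) = 2/5 ⊃ 1 = 1
x_2 ⊃ x_3 = 4/5 ⊃ 3/5 = 4/5
(x_2 ⊃ x_3) ∧ x_3 = 4/5 ∧ 3/5 = 3/5
(¬(x_3 ∧ x_1) ⊃ (x_3 ⊃ x_3)) ⊃ ((x_2 ⊃ x_3) ∧ x_3) = 1 ⊃ 3/5 = 3/5
¬x_3 = ¬3/5 = 2/5
x_3 ∧ x_2 = 3/5 ∧ 4/5 = 3/5
¬x_3 ⊃ (x_3 ∧ x_2) = 2/5 ⊃ 3/5 = 1
x_3 ∨ x_1 = 3/5 ∨ 3/5 = 3/5
¬x_1 = ¬3/5 = 2/5
(x_3 ∨ x_1) ≡ ¬x_1 = 3/5 ≡ 2/5 = 4/5
(¬x_3 ⊃ (x_3 ∧ x_2)) ∧ ((x_3 ∨ x_1) ≡ ¬x_1) = 1 ∧ 4/5 = 4/5
((¬(x_3 ∧ x_1) ⊃ (x_3 ⊃ x_3)) ⊃ ((x_2 ⊃ x_3) ∧ x_3)) ⊃ ((¬x_3 ⊃ (x_3 ∧ x_2)) ∧ ((x_3 ∨ x_1) ≡ ¬x_1)) = 3/5 ⊃ 4/5 = 1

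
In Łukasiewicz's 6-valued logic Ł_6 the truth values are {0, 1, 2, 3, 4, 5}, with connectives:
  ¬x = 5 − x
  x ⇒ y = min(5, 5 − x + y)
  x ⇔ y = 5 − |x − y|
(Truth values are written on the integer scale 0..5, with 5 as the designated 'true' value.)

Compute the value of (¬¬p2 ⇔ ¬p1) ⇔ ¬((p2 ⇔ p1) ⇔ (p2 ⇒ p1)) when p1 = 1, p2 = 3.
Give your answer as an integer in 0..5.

1

¬p2 = ¬3 = 2
¬¬p2 = ¬2 = 3
¬p1 = ¬1 = 4
¬¬p2 ⇔ ¬p1 = 3 ⇔ 4 = 4
p2 ⇔ p1 = 3 ⇔ 1 = 3
p2 ⇒ p1 = 3 ⇒ 1 = 3
(p2 ⇔ p1) ⇔ (p2 ⇒ p1) = 3 ⇔ 3 = 5
¬((p2 ⇔ p1) ⇔ (p2 ⇒ p1)) = ¬5 = 0
(¬¬p2 ⇔ ¬p1) ⇔ ¬((p2 ⇔ p1) ⇔ (p2 ⇒ p1)) = 4 ⇔ 0 = 1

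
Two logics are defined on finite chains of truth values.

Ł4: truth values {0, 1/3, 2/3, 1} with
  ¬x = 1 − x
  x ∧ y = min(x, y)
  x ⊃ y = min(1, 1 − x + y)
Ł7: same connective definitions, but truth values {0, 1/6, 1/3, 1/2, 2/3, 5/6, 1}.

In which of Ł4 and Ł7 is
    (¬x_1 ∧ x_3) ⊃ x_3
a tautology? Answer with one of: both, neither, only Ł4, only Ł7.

both

In Ł4: every assignment gives 1 — tautology.
In Ł7: every assignment gives 1 — tautology.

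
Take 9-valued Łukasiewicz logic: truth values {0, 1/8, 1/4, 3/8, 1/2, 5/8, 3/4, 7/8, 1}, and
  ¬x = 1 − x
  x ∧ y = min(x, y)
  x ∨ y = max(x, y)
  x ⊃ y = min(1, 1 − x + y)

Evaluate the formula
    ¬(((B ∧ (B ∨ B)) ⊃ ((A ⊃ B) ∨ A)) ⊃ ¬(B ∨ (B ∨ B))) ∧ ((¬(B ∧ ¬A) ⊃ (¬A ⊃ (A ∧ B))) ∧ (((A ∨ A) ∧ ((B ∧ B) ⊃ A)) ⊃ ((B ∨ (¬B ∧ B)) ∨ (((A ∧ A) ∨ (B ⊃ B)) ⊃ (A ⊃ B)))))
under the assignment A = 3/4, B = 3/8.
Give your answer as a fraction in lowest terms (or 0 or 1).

3/8

B ∨ B = 3/8 ∨ 3/8 = 3/8
B ∧ (B ∨ B) = 3/8 ∧ 3/8 = 3/8
A ⊃ B = 3/4 ⊃ 3/8 = 5/8
(A ⊃ B) ∨ A = 5/8 ∨ 3/4 = 3/4
(B ∧ (B ∨ B)) ⊃ ((A ⊃ B) ∨ A) = 3/8 ⊃ 3/4 = 1
B ∨ B = 3/8 ∨ 3/8 = 3/8
B ∨ (B ∨ B) = 3/8 ∨ 3/8 = 3/8
¬(B ∨ (B ∨ B)) = ¬3/8 = 5/8
((B ∧ (B ∨ B)) ⊃ ((A ⊃ B) ∨ A)) ⊃ ¬(B ∨ (B ∨ B)) = 1 ⊃ 5/8 = 5/8
¬(((B ∧ (B ∨ B)) ⊃ ((A ⊃ B) ∨ A)) ⊃ ¬(B ∨ (B ∨ B))) = ¬5/8 = 3/8
¬A = ¬3/4 = 1/4
B ∧ ¬A = 3/8 ∧ 1/4 = 1/4
¬(B ∧ ¬A) = ¬1/4 = 3/4
¬A = ¬3/4 = 1/4
A ∧ B = 3/4 ∧ 3/8 = 3/8
¬A ⊃ (A ∧ B) = 1/4 ⊃ 3/8 = 1
¬(B ∧ ¬A) ⊃ (¬A ⊃ (A ∧ B)) = 3/4 ⊃ 1 = 1
A ∨ A = 3/4 ∨ 3/4 = 3/4
B ∧ B = 3/8 ∧ 3/8 = 3/8
(B ∧ B) ⊃ A = 3/8 ⊃ 3/4 = 1
(A ∨ A) ∧ ((B ∧ B) ⊃ A) = 3/4 ∧ 1 = 3/4
¬B = ¬3/8 = 5/8
¬B ∧ B = 5/8 ∧ 3/8 = 3/8
B ∨ (¬B ∧ B) = 3/8 ∨ 3/8 = 3/8
A ∧ A = 3/4 ∧ 3/4 = 3/4
B ⊃ B = 3/8 ⊃ 3/8 = 1
(A ∧ A) ∨ (B ⊃ B) = 3/4 ∨ 1 = 1
A ⊃ B = 3/4 ⊃ 3/8 = 5/8
((A ∧ A) ∨ (B ⊃ B)) ⊃ (A ⊃ B) = 1 ⊃ 5/8 = 5/8
(B ∨ (¬B ∧ B)) ∨ (((A ∧ A) ∨ (B ⊃ B)) ⊃ (A ⊃ B)) = 3/8 ∨ 5/8 = 5/8
((A ∨ A) ∧ ((B ∧ B) ⊃ A)) ⊃ ((B ∨ (¬B ∧ B)) ∨ (((A ∧ A) ∨ (B ⊃ B)) ⊃ (A ⊃ B))) = 3/4 ⊃ 5/8 = 7/8
(¬(B ∧ ¬A) ⊃ (¬A ⊃ (A ∧ B))) ∧ (((A ∨ A) ∧ ((B ∧ B) ⊃ A)) ⊃ ((B ∨ (¬B ∧ B)) ∨ (((A ∧ A) ∨ (B ⊃ B)) ⊃ (A ⊃ B)))) = 1 ∧ 7/8 = 7/8
¬(((B ∧ (B ∨ B)) ⊃ ((A ⊃ B) ∨ A)) ⊃ ¬(B ∨ (B ∨ B))) ∧ ((¬(B ∧ ¬A) ⊃ (¬A ⊃ (A ∧ B))) ∧ (((A ∨ A) ∧ ((B ∧ B) ⊃ A)) ⊃ ((B ∨ (¬B ∧ B)) ∨ (((A ∧ A) ∨ (B ⊃ B)) ⊃ (A ⊃ B))))) = 3/8 ∧ 7/8 = 3/8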